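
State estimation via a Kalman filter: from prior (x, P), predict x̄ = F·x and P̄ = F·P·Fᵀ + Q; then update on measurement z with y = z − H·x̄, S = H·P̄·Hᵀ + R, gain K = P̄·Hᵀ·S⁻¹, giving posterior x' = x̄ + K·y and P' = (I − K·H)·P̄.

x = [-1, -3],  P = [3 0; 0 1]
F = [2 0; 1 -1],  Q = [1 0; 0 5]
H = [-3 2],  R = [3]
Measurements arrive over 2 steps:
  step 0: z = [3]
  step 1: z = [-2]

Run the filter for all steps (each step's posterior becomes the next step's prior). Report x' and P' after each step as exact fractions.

step 0: x̄ = F·x = [-2, 2]
step 0: P̄ = F·P·Fᵀ + Q = [13 6; 6 9]
step 0: y = z − H·x̄ = [-7]
step 0: S = H·P̄·Hᵀ + R = [84]
step 0: K = P̄·Hᵀ·S⁻¹ = [-9/28; 0]
step 0: x' = x̄ + K·y = [1/4, 2]
step 0: P' = (I − K·H)·P̄ = [121/28 6; 6 9]
step 1: x̄ = F·x = [1/2, -7/4]
step 1: P̄ = F·P·Fᵀ + Q = [128/7 -47/14; -47/14 177/28]
step 1: y = z − H·x̄ = [3]
step 1: S = H·P̄·Hᵀ + R = [1632/7]
step 1: K = P̄·Hᵀ·S⁻¹ = [-431/1632; 53/544]
step 1: x' = x̄ + K·y = [-159/544, -793/544]
step 1: P' = (I − K·H)·P̄ = [3305/1632 1437/544; 1437/544 2235/544]

step 0: x' = [1/4, 2], P' = [121/28 6; 6 9]
step 1: x' = [-159/544, -793/544], P' = [3305/1632 1437/544; 1437/544 2235/544]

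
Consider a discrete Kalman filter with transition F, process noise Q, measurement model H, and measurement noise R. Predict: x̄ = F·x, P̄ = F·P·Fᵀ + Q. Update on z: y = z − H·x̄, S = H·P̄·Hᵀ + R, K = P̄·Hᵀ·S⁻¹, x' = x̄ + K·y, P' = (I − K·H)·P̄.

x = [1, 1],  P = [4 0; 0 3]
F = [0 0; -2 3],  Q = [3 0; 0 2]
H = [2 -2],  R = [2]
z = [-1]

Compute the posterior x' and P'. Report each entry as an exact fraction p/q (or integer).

x' = [3/97, 52/97]
P' = [273/97 270/97; 270/97 315/97]

x̄ = F·x = [0, 1]
P̄ = F·P·Fᵀ + Q = [3 0; 0 45]
y = z − H·x̄ = [1]
S = H·P̄·Hᵀ + R = [194]
K = P̄·Hᵀ·S⁻¹ = [3/97; -45/97]
x' = x̄ + K·y = [3/97, 52/97]
P' = (I − K·H)·P̄ = [273/97 270/97; 270/97 315/97]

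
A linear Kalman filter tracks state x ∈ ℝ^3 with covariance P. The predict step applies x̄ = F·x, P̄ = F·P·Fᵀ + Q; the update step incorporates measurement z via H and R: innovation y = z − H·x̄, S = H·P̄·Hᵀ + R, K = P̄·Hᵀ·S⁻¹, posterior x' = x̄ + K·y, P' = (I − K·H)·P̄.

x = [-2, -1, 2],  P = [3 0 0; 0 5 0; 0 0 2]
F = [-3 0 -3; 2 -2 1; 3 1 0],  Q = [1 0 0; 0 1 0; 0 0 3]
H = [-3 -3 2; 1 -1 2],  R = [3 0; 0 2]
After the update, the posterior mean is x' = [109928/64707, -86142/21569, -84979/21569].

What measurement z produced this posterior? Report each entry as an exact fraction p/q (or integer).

z = [-1, -2]

x̄ = F·x = [0, 0, -7]
P̄ = F·P·Fᵀ + Q = [46 -24 -27; -24 35 8; -27 8 35]
S = H·P̄·Hᵀ + R = [668 151; 151 131]
K = P̄·Hᵀ·S⁻¹ = [-18136/64707 28808/64707; 1422/21569 -8719/21569; 3784/21569 1401/21569]
x' − x̄ = [109928/64707, -86142/21569, 66004/21569] = K·y
y = (KᵀK)⁻¹·Kᵀ·(x' − x̄) = [13, 12]
z = y + H·x̄ = [13, 12] + [-14, -14] = [-1, -2]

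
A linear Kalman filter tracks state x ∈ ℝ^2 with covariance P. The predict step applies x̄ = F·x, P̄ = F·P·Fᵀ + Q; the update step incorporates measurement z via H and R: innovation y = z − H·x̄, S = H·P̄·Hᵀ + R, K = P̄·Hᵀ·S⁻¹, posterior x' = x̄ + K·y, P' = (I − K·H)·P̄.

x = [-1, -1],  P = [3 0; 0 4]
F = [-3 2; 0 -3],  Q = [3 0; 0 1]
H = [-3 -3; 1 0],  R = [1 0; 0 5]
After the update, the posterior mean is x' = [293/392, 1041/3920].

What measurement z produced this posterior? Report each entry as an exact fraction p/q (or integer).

x̄ = F·x = [1, 3]
P̄ = F·P·Fᵀ + Q = [46 -24; -24 37]
S = H·P̄·Hᵀ + R = [316 -66; -66 51]
K = P̄·Hᵀ·S⁻¹ = [-11/392 509/588; -1191/3920 -1693/1960]
x' − x̄ = [-99/392, -10719/3920] = K·y
y = (KᵀK)⁻¹·Kᵀ·(x' − x̄) = [9, 0]
z = y + H·x̄ = [9, 0] + [-12, 1] = [-3, 1]

z = [-3, 1]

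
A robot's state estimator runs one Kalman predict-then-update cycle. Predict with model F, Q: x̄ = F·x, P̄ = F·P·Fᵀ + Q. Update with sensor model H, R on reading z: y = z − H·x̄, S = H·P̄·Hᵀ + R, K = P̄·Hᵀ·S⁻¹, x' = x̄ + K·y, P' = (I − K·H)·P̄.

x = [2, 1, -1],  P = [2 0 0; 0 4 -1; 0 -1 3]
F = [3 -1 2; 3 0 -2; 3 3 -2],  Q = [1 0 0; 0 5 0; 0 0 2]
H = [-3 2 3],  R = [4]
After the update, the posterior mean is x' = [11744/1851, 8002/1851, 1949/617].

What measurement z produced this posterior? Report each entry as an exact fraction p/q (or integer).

x̄ = F·x = [3, 8, 11]
P̄ = F·P·Fᵀ + Q = [39 4 -14; 4 35 36; -14 36 80]
S = H·P̄·Hᵀ + R = [1851]
K = P̄·Hᵀ·S⁻¹ = [-151/1851; 166/1851; 118/617]
x' − x̄ = [6191/1851, -6806/1851, -4838/617] = K·y
y = (KᵀK)⁻¹·Kᵀ·(x' − x̄) = [-41]
z = y + H·x̄ = [-41] + [40] = [-1]

z = [-1]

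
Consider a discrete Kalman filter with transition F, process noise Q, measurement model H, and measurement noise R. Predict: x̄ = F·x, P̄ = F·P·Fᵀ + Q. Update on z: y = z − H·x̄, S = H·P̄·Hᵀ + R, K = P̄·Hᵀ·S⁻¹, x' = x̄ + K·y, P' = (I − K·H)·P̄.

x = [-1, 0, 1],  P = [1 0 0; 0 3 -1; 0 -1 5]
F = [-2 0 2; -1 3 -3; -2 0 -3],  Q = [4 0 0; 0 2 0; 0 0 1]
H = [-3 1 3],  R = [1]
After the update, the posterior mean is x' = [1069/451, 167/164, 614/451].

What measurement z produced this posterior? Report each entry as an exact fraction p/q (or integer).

z = [-2]

x̄ = F·x = [4, -2, -1]
P̄ = F·P·Fᵀ + Q = [28 -34 -26; -34 93 56; -26 56 50]
S = H·P̄·Hᵀ + R = [1804]
K = P̄·Hᵀ·S⁻¹ = [-49/451; 33/164; 71/451]
x' − x̄ = [-735/451, 495/164, 1065/451] = K·y
y = (KᵀK)⁻¹·Kᵀ·(x' − x̄) = [15]
z = y + H·x̄ = [15] + [-17] = [-2]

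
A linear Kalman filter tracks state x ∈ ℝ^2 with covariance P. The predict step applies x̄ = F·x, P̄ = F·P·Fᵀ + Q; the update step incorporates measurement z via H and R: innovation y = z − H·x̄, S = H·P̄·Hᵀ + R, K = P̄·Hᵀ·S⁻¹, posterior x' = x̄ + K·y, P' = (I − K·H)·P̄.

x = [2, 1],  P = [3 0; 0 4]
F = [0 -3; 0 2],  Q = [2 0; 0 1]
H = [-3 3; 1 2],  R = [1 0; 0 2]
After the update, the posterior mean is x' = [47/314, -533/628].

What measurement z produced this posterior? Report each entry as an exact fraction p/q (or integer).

z = [-3, -2]

x̄ = F·x = [-3, 2]
P̄ = F·P·Fᵀ + Q = [38 -24; -24 17]
S = H·P̄·Hᵀ + R = [928 60; 60 12]
K = P̄·Hᵀ·S⁻¹ = [-34/157 235/942; 73/628 475/1884]
x' − x̄ = [989/314, -1789/628] = K·y
y = (KᵀK)⁻¹·Kᵀ·(x' − x̄) = [-18, -3]
z = y + H·x̄ = [-18, -3] + [15, 1] = [-3, -2]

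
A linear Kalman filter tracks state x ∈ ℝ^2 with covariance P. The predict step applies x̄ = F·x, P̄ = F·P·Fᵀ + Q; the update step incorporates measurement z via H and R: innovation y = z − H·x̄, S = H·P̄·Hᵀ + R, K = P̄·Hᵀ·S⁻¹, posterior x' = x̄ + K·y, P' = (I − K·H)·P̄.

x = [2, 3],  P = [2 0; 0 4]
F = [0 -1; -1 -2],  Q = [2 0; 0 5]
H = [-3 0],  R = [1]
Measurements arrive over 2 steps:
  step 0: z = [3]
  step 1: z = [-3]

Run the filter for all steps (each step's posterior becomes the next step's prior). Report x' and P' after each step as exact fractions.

step 0: x' = [-57/55, -296/55], P' = [6/55 8/55; 8/55 689/55]
step 1: x' = [7487/7246, 15422/3623], P' = [799/7246 693/3623; 693/3623 44991/3623]

step 0: x̄ = F·x = [-3, -8]
step 0: P̄ = F·P·Fᵀ + Q = [6 8; 8 23]
step 0: y = z − H·x̄ = [-6]
step 0: S = H·P̄·Hᵀ + R = [55]
step 0: K = P̄·Hᵀ·S⁻¹ = [-18/55; -24/55]
step 0: x' = x̄ + K·y = [-57/55, -296/55]
step 0: P' = (I − K·H)·P̄ = [6/55 8/55; 8/55 689/55]
step 1: x̄ = F·x = [296/55, 59/5]
step 1: P̄ = F·P·Fᵀ + Q = [799/55 126/5; 126/5 279/5]
step 1: y = z − H·x̄ = [723/55]
step 1: S = H·P̄·Hᵀ + R = [7246/55]
step 1: K = P̄·Hᵀ·S⁻¹ = [-2397/7246; -2079/3623]
step 1: x' = x̄ + K·y = [7487/7246, 15422/3623]
step 1: P' = (I − K·H)·P̄ = [799/7246 693/3623; 693/3623 44991/3623]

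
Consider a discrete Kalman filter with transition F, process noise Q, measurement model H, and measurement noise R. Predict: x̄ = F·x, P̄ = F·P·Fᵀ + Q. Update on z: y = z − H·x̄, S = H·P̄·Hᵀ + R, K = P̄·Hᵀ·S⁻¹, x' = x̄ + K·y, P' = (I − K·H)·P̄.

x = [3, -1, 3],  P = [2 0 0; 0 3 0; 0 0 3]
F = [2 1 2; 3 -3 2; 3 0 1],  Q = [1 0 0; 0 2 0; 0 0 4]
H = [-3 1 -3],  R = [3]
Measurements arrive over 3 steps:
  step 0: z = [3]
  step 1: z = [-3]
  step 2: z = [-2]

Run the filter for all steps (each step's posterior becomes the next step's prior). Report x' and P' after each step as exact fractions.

step 0: x̄ = F·x = [11, 18, 12]
step 0: P̄ = F·P·Fᵀ + Q = [24 15 18; 15 59 24; 18 24 25]
step 0: y = z − H·x̄ = [54]
step 0: S = H·P̄·Hᵀ + R = [593]
step 0: K = P̄·Hᵀ·S⁻¹ = [-111/593; -58/593; -105/593]
step 0: x' = x̄ + K·y = [529/593, 7542/593, 1446/593]
step 0: P' = (I − K·H)·P̄ = [1911/593 2457/593 -981/593; 2457/593 31623/593 8142/593; -981/593 8142/593 3800/593]
step 1: x̄ = F·x = [11492/593, -18147/593, 3033/593]
step 1: P̄ = F·P·Fᵀ + Q = [89608/593 -117952/593 26731/593; -117952/593 164490/593 -30569/593; 26731/593 -30569/593 17485/593]
step 1: y = z − H·x̄ = [59943/593]
step 1: S = H·P̄·Hᵀ + R = [2502390/593]
step 1: K = P̄·Hᵀ·S⁻¹ = [-466969/2502390; 203351/834130; -163217/2502390]
step 1: x' = x̄ + K·y = [430547/834130, -4970469/834130, -1233259/834130]
step 1: P' = (I − K·H)·P̄ = [10411663/2502390 -5781937/834130 -15726631/2502390; -5781937/834130 22177329/834130 12971029/834130; -15726631/2502390 12971029/834130 28860877/2502390]
step 2: x̄ = F·x = [-6575893/834130, 1373653/83413, 29191/417065]
step 2: P̄ = F·P·Fᵀ + Q = [62193531/834130 -9418790/83413 -3124277/417065; -9418790/83413 46948912/250239 4926008/250239; -3124277/417065 4926008/250239 19107809/1251195]
step 2: y = z − H·x̄ = [-34957323/834130]
step 2: S = H·P̄·Hᵀ + R = [3562561993/2502390]
step 2: K = P̄·Hᵀ·S⁻¹ = [-786068493/3562561993; 1169399980/3562561993; -9149788/3562561993]
step 2: x' = x̄ + K·y = [4857544673/3562561993, 9660540775/3562561993, 632804945/3562561993]
step 2: P' = (I − K·H)·P̄ = [18702621720/3562561993 -34935488964/3562561993 -29561716215/3562561993; -34935488964/3562561993 121918558584/3562561993 74405608512/3562561993; -29561716215/3562561993 74405608512/3562561993 54372735507/3562561993]

step 0: x' = [529/593, 7542/593, 1446/593], P' = [1911/593 2457/593 -981/593; 2457/593 31623/593 8142/593; -981/593 8142/593 3800/593]
step 1: x' = [430547/834130, -4970469/834130, -1233259/834130], P' = [10411663/2502390 -5781937/834130 -15726631/2502390; -5781937/834130 22177329/834130 12971029/834130; -15726631/2502390 12971029/834130 28860877/2502390]
step 2: x' = [4857544673/3562561993, 9660540775/3562561993, 632804945/3562561993], P' = [18702621720/3562561993 -34935488964/3562561993 -29561716215/3562561993; -34935488964/3562561993 121918558584/3562561993 74405608512/3562561993; -29561716215/3562561993 74405608512/3562561993 54372735507/3562561993]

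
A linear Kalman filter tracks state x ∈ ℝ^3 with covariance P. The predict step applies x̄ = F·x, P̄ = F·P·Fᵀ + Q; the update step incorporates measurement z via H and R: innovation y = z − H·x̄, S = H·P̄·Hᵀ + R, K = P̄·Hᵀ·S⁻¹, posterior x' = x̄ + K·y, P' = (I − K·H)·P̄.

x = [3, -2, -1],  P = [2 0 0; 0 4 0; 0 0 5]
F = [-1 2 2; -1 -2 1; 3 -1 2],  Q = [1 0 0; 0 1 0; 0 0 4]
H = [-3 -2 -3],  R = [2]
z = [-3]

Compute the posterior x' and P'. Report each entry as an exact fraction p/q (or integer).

x̄ = F·x = [-9, 0, 9]
P̄ = F·P·Fᵀ + Q = [39 -4 6; -4 24 12; 6 12 46]
y = z − H·x̄ = [-3]
S = H·P̄·Hᵀ + R = [1067]
K = P̄·Hᵀ·S⁻¹ = [-127/1067; -72/1067; -180/1067]
x' = x̄ + K·y = [-9222/1067, 216/1067, 10143/1067]
P' = (I − K·H)·P̄ = [25484/1067 -13412/1067 -16458/1067; -13412/1067 20424/1067 -156/1067; -16458/1067 -156/1067 16682/1067]

x' = [-9222/1067, 216/1067, 10143/1067]
P' = [25484/1067 -13412/1067 -16458/1067; -13412/1067 20424/1067 -156/1067; -16458/1067 -156/1067 16682/1067]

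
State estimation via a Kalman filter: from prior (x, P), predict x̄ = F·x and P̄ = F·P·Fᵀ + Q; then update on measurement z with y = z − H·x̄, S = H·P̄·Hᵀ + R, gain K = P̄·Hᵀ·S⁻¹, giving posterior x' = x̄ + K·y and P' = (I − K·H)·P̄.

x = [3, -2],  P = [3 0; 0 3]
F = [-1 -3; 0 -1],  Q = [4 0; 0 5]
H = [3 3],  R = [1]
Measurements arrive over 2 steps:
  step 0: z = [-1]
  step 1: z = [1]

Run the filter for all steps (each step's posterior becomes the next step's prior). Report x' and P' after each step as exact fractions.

step 0: x' = [-441/541, 266/541], P' = [1753/541 -1710/541; -1710/541 1727/541]
step 1: x' = [46791/185707, 14308/185707], P' = [487091/185707 -474420/185707; -474420/185707 482323/185707]

step 0: x̄ = F·x = [3, 2]
step 0: P̄ = F·P·Fᵀ + Q = [34 9; 9 8]
step 0: y = z − H·x̄ = [-16]
step 0: S = H·P̄·Hᵀ + R = [541]
step 0: K = P̄·Hᵀ·S⁻¹ = [129/541; 51/541]
step 0: x' = x̄ + K·y = [-441/541, 266/541]
step 0: P' = (I − K·H)·P̄ = [1753/541 -1710/541; -1710/541 1727/541]
step 1: x̄ = F·x = [-357/541, -266/541]
step 1: P̄ = F·P·Fᵀ + Q = [9200/541 3471/541; 3471/541 4432/541]
step 1: y = z − H·x̄ = [2410/541]
step 1: S = H·P̄·Hᵀ + R = [185707/541]
step 1: K = P̄·Hᵀ·S⁻¹ = [38013/185707; 23709/185707]
step 1: x' = x̄ + K·y = [46791/185707, 14308/185707]
step 1: P' = (I − K·H)·P̄ = [487091/185707 -474420/185707; -474420/185707 482323/185707]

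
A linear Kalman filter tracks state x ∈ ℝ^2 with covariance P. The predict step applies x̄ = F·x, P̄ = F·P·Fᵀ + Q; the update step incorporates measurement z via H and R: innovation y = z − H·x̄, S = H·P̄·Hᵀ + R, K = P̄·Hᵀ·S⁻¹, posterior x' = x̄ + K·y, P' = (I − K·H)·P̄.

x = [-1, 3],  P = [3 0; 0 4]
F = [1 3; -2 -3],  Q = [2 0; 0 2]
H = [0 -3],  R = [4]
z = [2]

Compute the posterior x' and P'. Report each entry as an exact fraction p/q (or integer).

x' = [619/227, -164/227]
P' = [1369/227 -84/227; -84/227 100/227]

x̄ = F·x = [8, -7]
P̄ = F·P·Fᵀ + Q = [41 -42; -42 50]
y = z − H·x̄ = [-19]
S = H·P̄·Hᵀ + R = [454]
K = P̄·Hᵀ·S⁻¹ = [63/227; -75/227]
x' = x̄ + K·y = [619/227, -164/227]
P' = (I − K·H)·P̄ = [1369/227 -84/227; -84/227 100/227]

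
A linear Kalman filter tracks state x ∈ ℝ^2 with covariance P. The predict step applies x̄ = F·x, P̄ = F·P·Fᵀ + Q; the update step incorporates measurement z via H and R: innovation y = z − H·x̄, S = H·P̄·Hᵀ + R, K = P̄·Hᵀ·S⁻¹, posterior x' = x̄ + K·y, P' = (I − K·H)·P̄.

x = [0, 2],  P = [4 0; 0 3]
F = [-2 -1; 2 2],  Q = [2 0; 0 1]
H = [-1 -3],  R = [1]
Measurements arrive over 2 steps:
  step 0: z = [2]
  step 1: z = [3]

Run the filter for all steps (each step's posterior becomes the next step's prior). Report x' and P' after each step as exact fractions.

step 0: x' = [238/151, -176/151], P' = [1146/151 -397/151; -397/151 154/151]
step 1: x' = [-325/1353, -221/246], P' = [37726/4059 -1205/369; -1205/369 925/738]

step 0: x̄ = F·x = [-2, 4]
step 0: P̄ = F·P·Fᵀ + Q = [21 -22; -22 29]
step 0: y = z − H·x̄ = [12]
step 0: S = H·P̄·Hᵀ + R = [151]
step 0: K = P̄·Hᵀ·S⁻¹ = [45/151; -65/151]
step 0: x' = x̄ + K·y = [238/151, -176/151]
step 0: P' = (I − K·H)·P̄ = [1146/151 -397/151; -397/151 154/151]
step 1: x̄ = F·x = [-300/151, 124/151]
step 1: P̄ = F·P·Fᵀ + Q = [3452/151 -2510/151; -2510/151 2175/151]
step 1: y = z − H·x̄ = [525/151]
step 1: S = H·P̄·Hᵀ + R = [8118/151]
step 1: K = P̄·Hᵀ·S⁻¹ = [2039/4059; -365/738]
step 1: x' = x̄ + K·y = [-325/1353, -221/246]
step 1: P' = (I − K·H)·P̄ = [37726/4059 -1205/369; -1205/369 925/738]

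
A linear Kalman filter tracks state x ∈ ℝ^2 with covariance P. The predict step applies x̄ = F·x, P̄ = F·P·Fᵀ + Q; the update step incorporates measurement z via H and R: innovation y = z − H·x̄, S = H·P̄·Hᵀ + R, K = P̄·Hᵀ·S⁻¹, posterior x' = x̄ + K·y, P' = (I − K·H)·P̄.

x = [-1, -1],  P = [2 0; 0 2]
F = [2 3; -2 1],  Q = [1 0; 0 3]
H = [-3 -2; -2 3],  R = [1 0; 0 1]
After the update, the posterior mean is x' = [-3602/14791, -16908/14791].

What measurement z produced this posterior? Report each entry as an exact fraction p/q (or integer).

x̄ = F·x = [-5, 1]
P̄ = F·P·Fᵀ + Q = [27 -2; -2 13]
S = H·P̄·Hᵀ + R = [272 94; 94 250]
K = P̄·Hᵀ·S⁻¹ = [-6805/29582 -4541/29582; -4521/29582 3394/14791]
x' − x̄ = [70353/14791, -31699/14791] = K·y
y = (KᵀK)⁻¹·Kᵀ·(x' − x̄) = [-10, -16]
z = y + H·x̄ = [-10, -16] + [13, 13] = [3, -3]

z = [3, -3]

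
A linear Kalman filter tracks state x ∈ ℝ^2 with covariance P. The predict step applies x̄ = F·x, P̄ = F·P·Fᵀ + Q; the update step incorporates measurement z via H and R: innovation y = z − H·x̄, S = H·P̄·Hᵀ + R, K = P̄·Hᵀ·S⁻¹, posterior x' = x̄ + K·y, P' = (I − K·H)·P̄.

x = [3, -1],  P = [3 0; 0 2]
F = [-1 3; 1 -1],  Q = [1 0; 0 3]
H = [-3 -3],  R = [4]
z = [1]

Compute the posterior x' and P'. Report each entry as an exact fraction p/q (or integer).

x̄ = F·x = [-6, 4]
P̄ = F·P·Fᵀ + Q = [22 -9; -9 8]
y = z − H·x̄ = [-5]
S = H·P̄·Hᵀ + R = [112]
K = P̄·Hᵀ·S⁻¹ = [-39/112; 3/112]
x' = x̄ + K·y = [-477/112, 433/112]
P' = (I − K·H)·P̄ = [943/112 -891/112; -891/112 887/112]

x' = [-477/112, 433/112]
P' = [943/112 -891/112; -891/112 887/112]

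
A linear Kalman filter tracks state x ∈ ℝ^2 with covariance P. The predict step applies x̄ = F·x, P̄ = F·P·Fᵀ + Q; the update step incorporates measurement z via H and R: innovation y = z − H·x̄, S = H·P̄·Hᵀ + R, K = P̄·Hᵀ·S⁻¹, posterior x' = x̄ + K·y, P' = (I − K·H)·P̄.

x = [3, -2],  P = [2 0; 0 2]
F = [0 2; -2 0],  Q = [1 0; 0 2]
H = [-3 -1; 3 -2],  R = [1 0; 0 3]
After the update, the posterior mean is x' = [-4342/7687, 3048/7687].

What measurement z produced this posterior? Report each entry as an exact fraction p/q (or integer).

x̄ = F·x = [-4, -6]
P̄ = F·P·Fᵀ + Q = [9 0; 0 10]
S = H·P̄·Hᵀ + R = [92 -61; -61 124]
K = P̄·Hᵀ·S⁻¹ = [-1701/7687 837/7687; -2460/7687 -2450/7687]
x' − x̄ = [26406/7687, 49170/7687] = K·y
y = (KᵀK)⁻¹·Kᵀ·(x' − x̄) = [-17, -3]
z = y + H·x̄ = [-17, -3] + [18, 0] = [1, -3]

z = [1, -3]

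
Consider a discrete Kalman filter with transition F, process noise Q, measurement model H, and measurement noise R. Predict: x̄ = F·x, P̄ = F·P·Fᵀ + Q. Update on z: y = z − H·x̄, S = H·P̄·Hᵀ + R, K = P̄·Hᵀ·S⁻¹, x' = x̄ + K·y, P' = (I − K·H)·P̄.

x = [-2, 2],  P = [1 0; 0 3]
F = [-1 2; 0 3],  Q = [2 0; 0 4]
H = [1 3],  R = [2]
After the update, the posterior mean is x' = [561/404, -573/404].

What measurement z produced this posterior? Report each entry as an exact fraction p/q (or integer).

z = [-3]

x̄ = F·x = [6, 6]
P̄ = F·P·Fᵀ + Q = [15 18; 18 31]
S = H·P̄·Hᵀ + R = [404]
K = P̄·Hᵀ·S⁻¹ = [69/404; 111/404]
x' − x̄ = [-1863/404, -2997/404] = K·y
y = (KᵀK)⁻¹·Kᵀ·(x' − x̄) = [-27]
z = y + H·x̄ = [-27] + [24] = [-3]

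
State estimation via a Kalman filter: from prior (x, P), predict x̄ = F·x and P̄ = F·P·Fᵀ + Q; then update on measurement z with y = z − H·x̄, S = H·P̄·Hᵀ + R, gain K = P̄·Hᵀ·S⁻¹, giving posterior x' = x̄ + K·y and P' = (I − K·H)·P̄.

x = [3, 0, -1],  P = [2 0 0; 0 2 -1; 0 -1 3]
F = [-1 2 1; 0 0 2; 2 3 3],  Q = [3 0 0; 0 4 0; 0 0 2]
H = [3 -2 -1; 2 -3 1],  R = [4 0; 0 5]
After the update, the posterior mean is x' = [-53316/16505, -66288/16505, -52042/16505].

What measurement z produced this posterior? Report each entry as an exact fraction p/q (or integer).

x̄ = F·x = [-4, -2, 3]
P̄ = F·P·Fᵀ + Q = [12 2 8; 2 16 12; 8 12 37]
S = H·P̄·Hᵀ + R = [189 125; 125 170]
K = P̄·Hᵀ·S⁻¹ = [166/3301 1914/16505; -492/3301 -1298/16505; -1683/3301 7838/16505]
x' − x̄ = [12704/16505, -33278/16505, -101557/16505] = K·y
y = (KᵀK)⁻¹·Kᵀ·(x' − x̄) = [13, 1]
z = y + H·x̄ = [13, 1] + [-11, 1] = [2, 2]

z = [2, 2]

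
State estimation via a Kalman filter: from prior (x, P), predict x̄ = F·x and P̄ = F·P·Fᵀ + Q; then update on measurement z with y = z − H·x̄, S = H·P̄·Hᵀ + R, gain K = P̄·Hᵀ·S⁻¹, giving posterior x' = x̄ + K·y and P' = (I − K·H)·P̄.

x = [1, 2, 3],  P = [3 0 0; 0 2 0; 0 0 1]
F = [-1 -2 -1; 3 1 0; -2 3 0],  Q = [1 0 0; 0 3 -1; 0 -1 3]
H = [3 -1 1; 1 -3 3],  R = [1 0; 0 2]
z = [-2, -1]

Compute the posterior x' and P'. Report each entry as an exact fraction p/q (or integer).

x̄ = F·x = [-8, 5, 4]
P̄ = F·P·Fᵀ + Q = [13 -13 -6; -13 32 -13; -6 -13 33]
y = z − H·x̄ = [23, 10]
S = H·P̄·Hᵀ + R = [251 382; 382 876]
K = P̄·Hᵀ·S⁻¹ = [6827/18488 -4519/36976; -2131/9244 -1265/18488; -3237/9244 5609/18488]
x' = x̄ + K·y = [-6739/9244, -4559/4622, -4715/4622]
P' = (I − K·H)·P̄ = [3125/18488 -641/9244 -1915/9244; -641/9244 11597/4622 11493/4622; -1915/9244 11493/4622 12747/4622]

x' = [-6739/9244, -4559/4622, -4715/4622]
P' = [3125/18488 -641/9244 -1915/9244; -641/9244 11597/4622 11493/4622; -1915/9244 11493/4622 12747/4622]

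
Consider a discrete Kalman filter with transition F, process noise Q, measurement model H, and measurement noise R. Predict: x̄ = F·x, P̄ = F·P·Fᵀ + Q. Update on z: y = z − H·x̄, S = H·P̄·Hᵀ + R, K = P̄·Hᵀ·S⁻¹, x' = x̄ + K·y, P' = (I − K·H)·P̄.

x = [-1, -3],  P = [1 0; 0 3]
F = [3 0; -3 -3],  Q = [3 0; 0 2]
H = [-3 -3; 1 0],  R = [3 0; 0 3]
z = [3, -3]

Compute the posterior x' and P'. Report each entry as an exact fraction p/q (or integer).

x' = [-759/238, 39/17]
P' = [1137/476 -81/34; -81/34 46/17]

x̄ = F·x = [-3, 12]
P̄ = F·P·Fᵀ + Q = [12 -9; -9 38]
y = z − H·x̄ = [30, 0]
S = H·P̄·Hᵀ + R = [291 -9; -9 15]
K = P̄·Hᵀ·S⁻¹ = [-3/476 379/476; -11/34 -27/34]
x' = x̄ + K·y = [-759/238, 39/17]
P' = (I − K·H)·P̄ = [1137/476 -81/34; -81/34 46/17]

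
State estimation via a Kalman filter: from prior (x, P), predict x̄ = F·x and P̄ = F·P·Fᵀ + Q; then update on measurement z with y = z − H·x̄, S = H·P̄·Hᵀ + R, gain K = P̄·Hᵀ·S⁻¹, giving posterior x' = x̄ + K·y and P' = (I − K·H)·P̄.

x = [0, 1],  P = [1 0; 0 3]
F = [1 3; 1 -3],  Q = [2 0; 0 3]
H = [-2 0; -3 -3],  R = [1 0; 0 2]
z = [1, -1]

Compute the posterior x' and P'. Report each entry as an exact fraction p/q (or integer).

x' = [-4431/9467, 7394/9467]
P' = [2346/9467 -2338/9467; -2338/9467 4380/9467]

x̄ = F·x = [3, -3]
P̄ = F·P·Fᵀ + Q = [30 -26; -26 31]
y = z − H·x̄ = [7, -1]
S = H·P̄·Hᵀ + R = [121 24; 24 83]
K = P̄·Hᵀ·S⁻¹ = [-4692/9467 -12/9467; 4676/9467 -3063/9467]
x' = x̄ + K·y = [-4431/9467, 7394/9467]
P' = (I − K·H)·P̄ = [2346/9467 -2338/9467; -2338/9467 4380/9467]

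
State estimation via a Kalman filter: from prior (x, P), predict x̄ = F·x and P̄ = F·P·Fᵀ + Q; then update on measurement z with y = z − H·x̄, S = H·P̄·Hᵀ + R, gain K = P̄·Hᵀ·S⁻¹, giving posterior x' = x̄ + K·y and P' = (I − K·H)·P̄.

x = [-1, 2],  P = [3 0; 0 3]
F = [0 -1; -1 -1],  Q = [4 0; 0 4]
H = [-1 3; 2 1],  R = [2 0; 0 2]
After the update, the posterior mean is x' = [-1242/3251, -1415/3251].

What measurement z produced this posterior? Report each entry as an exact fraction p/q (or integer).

x̄ = F·x = [-2, -1]
P̄ = F·P·Fᵀ + Q = [7 3; 3 10]
S = H·P̄·Hᵀ + R = [81 31; 31 52]
K = P̄·Hᵀ·S⁻¹ = [-423/3251 1315/3251; 908/3251 459/3251]
x' − x̄ = [5260/3251, 1836/3251] = K·y
y = (KᵀK)⁻¹·Kᵀ·(x' − x̄) = [0, 4]
z = y + H·x̄ = [0, 4] + [-1, -5] = [-1, -1]

z = [-1, -1]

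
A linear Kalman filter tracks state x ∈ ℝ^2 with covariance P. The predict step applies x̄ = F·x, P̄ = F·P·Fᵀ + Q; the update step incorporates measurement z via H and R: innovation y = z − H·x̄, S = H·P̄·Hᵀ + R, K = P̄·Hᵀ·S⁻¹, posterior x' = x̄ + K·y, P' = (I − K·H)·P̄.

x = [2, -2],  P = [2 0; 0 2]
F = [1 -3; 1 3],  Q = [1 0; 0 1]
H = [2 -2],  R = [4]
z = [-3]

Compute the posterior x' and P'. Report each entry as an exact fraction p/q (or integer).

x' = [67/50, 133/50]
P' = [206/75 169/75; 169/75 206/75]

x̄ = F·x = [8, -4]
P̄ = F·P·Fᵀ + Q = [21 -16; -16 21]
y = z − H·x̄ = [-27]
S = H·P̄·Hᵀ + R = [300]
K = P̄·Hᵀ·S⁻¹ = [37/150; -37/150]
x' = x̄ + K·y = [67/50, 133/50]
P' = (I − K·H)·P̄ = [206/75 169/75; 169/75 206/75]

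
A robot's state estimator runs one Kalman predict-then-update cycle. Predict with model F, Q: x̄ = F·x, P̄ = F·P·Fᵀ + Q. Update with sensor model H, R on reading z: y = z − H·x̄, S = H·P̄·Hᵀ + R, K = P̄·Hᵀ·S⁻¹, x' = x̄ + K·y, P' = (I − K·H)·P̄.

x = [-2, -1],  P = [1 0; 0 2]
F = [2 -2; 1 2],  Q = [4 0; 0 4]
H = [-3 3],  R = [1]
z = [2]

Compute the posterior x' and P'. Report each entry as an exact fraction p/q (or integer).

x' = [-634/185, -512/185]
P' = [782/185 771/185; 771/185 1561/370]

x̄ = F·x = [-2, -4]
P̄ = F·P·Fᵀ + Q = [16 -6; -6 13]
y = z − H·x̄ = [8]
S = H·P̄·Hᵀ + R = [370]
K = P̄·Hᵀ·S⁻¹ = [-33/185; 57/370]
x' = x̄ + K·y = [-634/185, -512/185]
P' = (I − K·H)·P̄ = [782/185 771/185; 771/185 1561/370]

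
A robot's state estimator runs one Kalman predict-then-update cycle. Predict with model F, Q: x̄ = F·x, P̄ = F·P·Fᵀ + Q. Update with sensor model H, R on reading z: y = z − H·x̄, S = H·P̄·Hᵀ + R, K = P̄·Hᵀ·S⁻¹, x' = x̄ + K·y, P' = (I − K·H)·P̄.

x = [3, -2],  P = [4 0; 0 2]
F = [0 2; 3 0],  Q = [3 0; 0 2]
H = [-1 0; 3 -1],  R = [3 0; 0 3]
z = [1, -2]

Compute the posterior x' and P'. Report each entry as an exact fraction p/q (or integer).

x̄ = F·x = [-4, 9]
P̄ = F·P·Fᵀ + Q = [11 0; 0 38]
y = z − H·x̄ = [-3, 19]
S = H·P̄·Hᵀ + R = [14 -33; -33 140]
K = P̄·Hᵀ·S⁻¹ = [-451/871 99/871; -1254/871 -532/871]
x' = x̄ + K·y = [-250/871, 1493/871]
P' = (I − K·H)·P̄ = [1353/871 3762/871; 3762/871 12882/871]

x' = [-250/871, 1493/871]
P' = [1353/871 3762/871; 3762/871 12882/871]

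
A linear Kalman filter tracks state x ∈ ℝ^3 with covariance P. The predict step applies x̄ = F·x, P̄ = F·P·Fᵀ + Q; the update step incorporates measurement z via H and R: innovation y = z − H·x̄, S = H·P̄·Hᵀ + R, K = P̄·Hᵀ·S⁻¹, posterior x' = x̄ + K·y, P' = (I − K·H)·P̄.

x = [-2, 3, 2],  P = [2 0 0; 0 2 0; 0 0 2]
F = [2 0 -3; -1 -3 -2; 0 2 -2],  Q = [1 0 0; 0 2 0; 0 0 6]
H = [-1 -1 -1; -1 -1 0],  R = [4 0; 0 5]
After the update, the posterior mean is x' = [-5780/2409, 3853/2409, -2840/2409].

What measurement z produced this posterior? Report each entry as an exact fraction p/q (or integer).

z = [3, -2]

x̄ = F·x = [-10, -11, 2]
P̄ = F·P·Fᵀ + Q = [27 8 12; 8 30 -4; 12 -4 22]
S = H·P̄·Hᵀ + R = [115 81; 81 78]
K = P̄·Hᵀ·S⁻¹ = [-277/803 -218/2409; 142/803 -1616/2409; -564/803 1510/2409]
x' − x̄ = [18310/2409, 30352/2409, -7658/2409] = K·y
y = (KᵀK)⁻¹·Kᵀ·(x' − x̄) = [-16, -23]
z = y + H·x̄ = [-16, -23] + [19, 21] = [3, -2]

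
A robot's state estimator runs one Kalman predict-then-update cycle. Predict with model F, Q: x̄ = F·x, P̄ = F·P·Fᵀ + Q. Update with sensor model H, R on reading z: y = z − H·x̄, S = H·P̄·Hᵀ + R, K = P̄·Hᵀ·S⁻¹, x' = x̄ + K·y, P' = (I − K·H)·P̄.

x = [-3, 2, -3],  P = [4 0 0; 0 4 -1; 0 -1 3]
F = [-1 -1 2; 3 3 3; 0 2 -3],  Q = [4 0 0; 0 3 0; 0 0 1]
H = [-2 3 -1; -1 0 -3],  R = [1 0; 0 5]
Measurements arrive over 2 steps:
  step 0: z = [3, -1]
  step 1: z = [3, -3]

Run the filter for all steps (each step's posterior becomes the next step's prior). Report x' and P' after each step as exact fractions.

step 0: x̄ = F·x = [-5, -12, 13]
step 0: P̄ = F·P·Fᵀ + Q = [28 -9 -33; -9 84 0; -33 0 56]
step 0: y = z − H·x̄ = [42, 33]
step 0: S = H·P̄·Hᵀ + R = [901 20; 20 339]
step 0: K = P̄·Hᵀ·S⁻¹ = [-18370/305039 64971/305039; 13050/43577 387/43577; 870/43577 -17405/43577]
step 0: x' = x̄ + K·y = [-152692/305039, 37947/43577, 28676/43577]
step 0: P' = (I − K·H)·P̄ = [3009651/305039 232830/43577 -158786/43577; 232830/43577 133485/43577 -78255/43577; -158786/43577 -78255/43577 81937/43577]
step 1: x̄ = F·x = [288527/305039, 941007/305039, -10134/43577]
step 1: P̄ = F·P·Fᵀ + Q = [17355206/305039 -23147505/305039 -2248395/43577; -23147505/305039 41042976/305039 3124296/43577; -2248395/43577 3124296/43577 2254010/43577]
step 1: y = z − H·x̄ = [-1401788/305039, -839404/305039]
step 1: S = H·P̄·Hᵀ + R = [538485285/305039 -155514866/305039; -155514866/305039 66450441/305039]
step 1: K = P̄·Hᵀ·S⁻¹ = [-4036588112/38020420711 587576939/2924647747; 10495171620/38020420711 20495403/2924647747; 1604720814/38020420711 -1101704987/2924647747]
step 1: x' = x̄ + K·y = [33492671675/38020420711, 68325117099/38020420711, 23195432266/38020420711]
step 1: P' = (I − K·H)·P̄ = [245433350741/38020420711 130762720926/38020420711 -94541950592/38020420711; 130762720926/38020420711 75996324255/38020420711 -44031640707/38020420711; -94541950592/38020420711 -44031640707/38020420711 55384258249/38020420711]

step 0: x' = [-152692/305039, 37947/43577, 28676/43577], P' = [3009651/305039 232830/43577 -158786/43577; 232830/43577 133485/43577 -78255/43577; -158786/43577 -78255/43577 81937/43577]
step 1: x' = [33492671675/38020420711, 68325117099/38020420711, 23195432266/38020420711], P' = [245433350741/38020420711 130762720926/38020420711 -94541950592/38020420711; 130762720926/38020420711 75996324255/38020420711 -44031640707/38020420711; -94541950592/38020420711 -44031640707/38020420711 55384258249/38020420711]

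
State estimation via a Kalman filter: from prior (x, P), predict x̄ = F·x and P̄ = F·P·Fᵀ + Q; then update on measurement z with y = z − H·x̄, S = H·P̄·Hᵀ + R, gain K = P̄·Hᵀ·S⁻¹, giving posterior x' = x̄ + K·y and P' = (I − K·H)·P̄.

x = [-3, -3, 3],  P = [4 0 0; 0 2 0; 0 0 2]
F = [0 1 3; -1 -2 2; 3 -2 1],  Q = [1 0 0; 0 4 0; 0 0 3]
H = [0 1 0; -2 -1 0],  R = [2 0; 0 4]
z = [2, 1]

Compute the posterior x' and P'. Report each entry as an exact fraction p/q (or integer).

x' = [-111/67, 181/67, -26/67]
P' = [351/268 -53/67 23/134; -53/67 116/67 -10/67; 23/134 -10/67 3270/67]

x̄ = F·x = [6, 15, 0]
P̄ = F·P·Fᵀ + Q = [21 8 2; 8 24 0; 2 0 49]
y = z − H·x̄ = [-13, 28]
S = H·P̄·Hᵀ + R = [26 -40; -40 144]
K = P̄·Hᵀ·S⁻¹ = [-53/134 -245/536; 58/67 -5/134; -5/67 -13/268]
x' = x̄ + K·y = [-111/67, 181/67, -26/67]
P' = (I − K·H)·P̄ = [351/268 -53/67 23/134; -53/67 116/67 -10/67; 23/134 -10/67 3270/67]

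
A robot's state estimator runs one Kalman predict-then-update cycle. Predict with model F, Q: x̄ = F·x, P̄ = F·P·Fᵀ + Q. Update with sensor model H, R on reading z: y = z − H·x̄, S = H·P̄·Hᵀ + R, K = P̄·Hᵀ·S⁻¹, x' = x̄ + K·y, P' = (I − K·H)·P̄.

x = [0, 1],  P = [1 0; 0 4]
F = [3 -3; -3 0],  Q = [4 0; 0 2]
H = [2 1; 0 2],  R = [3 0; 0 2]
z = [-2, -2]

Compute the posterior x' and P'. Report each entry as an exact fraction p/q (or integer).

x̄ = F·x = [-3, 0]
P̄ = F·P·Fᵀ + Q = [49 -9; -9 11]
y = z − H·x̄ = [4, -2]
S = H·P̄·Hᵀ + R = [174 -14; -14 46]
K = P̄·Hᵀ·S⁻¹ = [1921/3904 -943/3904; -7/3904 1865/3904]
x' = x̄ + K·y = [-1071/1952, -1879/1952]
P' = (I − K·H)·P̄ = [3353/3904 -943/3904; -943/3904 1865/3904]

x' = [-1071/1952, -1879/1952]
P' = [3353/3904 -943/3904; -943/3904 1865/3904]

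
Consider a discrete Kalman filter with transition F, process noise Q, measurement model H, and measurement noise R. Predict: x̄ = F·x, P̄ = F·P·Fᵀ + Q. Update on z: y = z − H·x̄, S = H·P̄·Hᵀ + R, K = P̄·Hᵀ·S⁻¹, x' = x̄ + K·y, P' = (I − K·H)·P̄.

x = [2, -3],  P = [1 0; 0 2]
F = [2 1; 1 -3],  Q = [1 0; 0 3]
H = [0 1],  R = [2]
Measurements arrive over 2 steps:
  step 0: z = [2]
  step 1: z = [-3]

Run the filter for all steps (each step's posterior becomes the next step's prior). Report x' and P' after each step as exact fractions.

step 0: x̄ = F·x = [1, 11]
step 0: P̄ = F·P·Fᵀ + Q = [7 -4; -4 22]
step 0: y = z − H·x̄ = [-9]
step 0: S = H·P̄·Hᵀ + R = [24]
step 0: K = P̄·Hᵀ·S⁻¹ = [-1/6; 11/12]
step 0: x' = x̄ + K·y = [5/2, 11/4]
step 0: P' = (I − K·H)·P̄ = [19/3 -1/3; -1/3 11/6]
step 1: x̄ = F·x = [31/4, -23/4]
step 1: P̄ = F·P·Fᵀ + Q = [161/6 53/6; 53/6 167/6]
step 1: y = z − H·x̄ = [11/4]
step 1: S = H·P̄·Hᵀ + R = [179/6]
step 1: K = P̄·Hᵀ·S⁻¹ = [53/179; 167/179]
step 1: x' = x̄ + K·y = [1533/179, -570/179]
step 1: P' = (I − K·H)·P̄ = [4335/179 106/179; 106/179 334/179]

step 0: x' = [5/2, 11/4], P' = [19/3 -1/3; -1/3 11/6]
step 1: x' = [1533/179, -570/179], P' = [4335/179 106/179; 106/179 334/179]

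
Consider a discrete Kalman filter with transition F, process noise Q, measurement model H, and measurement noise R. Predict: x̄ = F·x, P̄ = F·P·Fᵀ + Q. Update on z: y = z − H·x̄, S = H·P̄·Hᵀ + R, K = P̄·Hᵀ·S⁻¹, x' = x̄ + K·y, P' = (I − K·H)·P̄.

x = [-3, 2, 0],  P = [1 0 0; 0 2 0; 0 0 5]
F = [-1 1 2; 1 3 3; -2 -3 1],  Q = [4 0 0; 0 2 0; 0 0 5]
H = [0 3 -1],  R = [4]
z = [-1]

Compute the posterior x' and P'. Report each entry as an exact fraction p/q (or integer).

x̄ = F·x = [5, 3, 0]
P̄ = F·P·Fᵀ + Q = [27 35 6; 35 66 -5; 6 -5 32]
y = z − H·x̄ = [-10]
S = H·P̄·Hᵀ + R = [660]
K = P̄·Hᵀ·S⁻¹ = [3/20; 203/660; -47/660]
x' = x̄ + K·y = [7/2, -5/66, 47/66]
P' = (I − K·H)·P̄ = [243/20 91/20 261/20; 91/20 2351/660 6241/660; 261/20 6241/660 18911/660]

x' = [7/2, -5/66, 47/66]
P' = [243/20 91/20 261/20; 91/20 2351/660 6241/660; 261/20 6241/660 18911/660]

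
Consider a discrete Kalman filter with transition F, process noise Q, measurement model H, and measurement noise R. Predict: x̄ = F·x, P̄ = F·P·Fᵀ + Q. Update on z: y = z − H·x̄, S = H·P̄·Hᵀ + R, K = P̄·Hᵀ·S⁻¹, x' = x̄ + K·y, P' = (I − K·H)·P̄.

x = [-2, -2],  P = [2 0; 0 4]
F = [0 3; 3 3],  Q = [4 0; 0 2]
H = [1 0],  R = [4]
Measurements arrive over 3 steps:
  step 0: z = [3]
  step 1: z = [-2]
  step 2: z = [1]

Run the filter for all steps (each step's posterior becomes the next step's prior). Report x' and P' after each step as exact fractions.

step 0: x' = [24/11, -51/11], P' = [40/11 36/11; 36/11 292/11]
step 1: x' = [-1489/679, 3789/679], P' = [2672/679 2952/679; 2952/679 27746/679]
step 2: x' = [148949/127573, -878052/127573], P' = [504860/127573 552564/127573; 552564/127573 5464994/127573]

step 0: x̄ = F·x = [-6, -12]
step 0: P̄ = F·P·Fᵀ + Q = [40 36; 36 56]
step 0: y = z − H·x̄ = [9]
step 0: S = H·P̄·Hᵀ + R = [44]
step 0: K = P̄·Hᵀ·S⁻¹ = [10/11; 9/11]
step 0: x' = x̄ + K·y = [24/11, -51/11]
step 0: P' = (I − K·H)·P̄ = [40/11 36/11; 36/11 292/11]
step 1: x̄ = F·x = [-153/11, -81/11]
step 1: P̄ = F·P·Fᵀ + Q = [2672/11 2952/11; 2952/11 3658/11]
step 1: y = z − H·x̄ = [131/11]
step 1: S = H·P̄·Hᵀ + R = [2716/11]
step 1: K = P̄·Hᵀ·S⁻¹ = [668/679; 738/679]
step 1: x' = x̄ + K·y = [-1489/679, 3789/679]
step 1: P' = (I − K·H)·P̄ = [2672/679 2952/679; 2952/679 27746/679]
step 2: x̄ = F·x = [11367/679, 6900/679]
step 2: P̄ = F·P·Fᵀ + Q = [252430/679 276282/679; 276282/679 328256/679]
step 2: y = z − H·x̄ = [-10688/679]
step 2: S = H·P̄·Hᵀ + R = [255146/679]
step 2: K = P̄·Hᵀ·S⁻¹ = [126215/127573; 138141/127573]
step 2: x' = x̄ + K·y = [148949/127573, -878052/127573]
step 2: P' = (I − K·H)·P̄ = [504860/127573 552564/127573; 552564/127573 5464994/127573]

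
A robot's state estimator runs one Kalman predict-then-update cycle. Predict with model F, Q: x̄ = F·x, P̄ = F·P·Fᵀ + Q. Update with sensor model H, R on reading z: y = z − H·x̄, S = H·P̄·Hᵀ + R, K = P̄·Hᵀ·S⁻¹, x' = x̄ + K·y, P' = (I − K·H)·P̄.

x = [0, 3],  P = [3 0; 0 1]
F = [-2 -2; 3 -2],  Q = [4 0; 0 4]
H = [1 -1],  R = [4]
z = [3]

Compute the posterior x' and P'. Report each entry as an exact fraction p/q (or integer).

x' = [-140/29, -223/29]
P' = [584/87 448/87; 448/87 644/87]

x̄ = F·x = [-6, -6]
P̄ = F·P·Fᵀ + Q = [20 -14; -14 35]
y = z − H·x̄ = [3]
S = H·P̄·Hᵀ + R = [87]
K = P̄·Hᵀ·S⁻¹ = [34/87; -49/87]
x' = x̄ + K·y = [-140/29, -223/29]
P' = (I − K·H)·P̄ = [584/87 448/87; 448/87 644/87]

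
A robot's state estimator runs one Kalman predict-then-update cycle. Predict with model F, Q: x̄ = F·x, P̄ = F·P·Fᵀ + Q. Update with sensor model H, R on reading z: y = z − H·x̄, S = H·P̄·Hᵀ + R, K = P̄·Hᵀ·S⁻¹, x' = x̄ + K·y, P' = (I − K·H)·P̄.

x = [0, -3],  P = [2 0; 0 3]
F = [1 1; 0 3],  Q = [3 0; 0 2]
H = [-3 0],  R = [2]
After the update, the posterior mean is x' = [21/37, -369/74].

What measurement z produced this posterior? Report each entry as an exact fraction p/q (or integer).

z = [-2]

x̄ = F·x = [-3, -9]
P̄ = F·P·Fᵀ + Q = [8 9; 9 29]
S = H·P̄·Hᵀ + R = [74]
K = P̄·Hᵀ·S⁻¹ = [-12/37; -27/74]
x' − x̄ = [132/37, 297/74] = K·y
y = (KᵀK)⁻¹·Kᵀ·(x' − x̄) = [-11]
z = y + H·x̄ = [-11] + [9] = [-2]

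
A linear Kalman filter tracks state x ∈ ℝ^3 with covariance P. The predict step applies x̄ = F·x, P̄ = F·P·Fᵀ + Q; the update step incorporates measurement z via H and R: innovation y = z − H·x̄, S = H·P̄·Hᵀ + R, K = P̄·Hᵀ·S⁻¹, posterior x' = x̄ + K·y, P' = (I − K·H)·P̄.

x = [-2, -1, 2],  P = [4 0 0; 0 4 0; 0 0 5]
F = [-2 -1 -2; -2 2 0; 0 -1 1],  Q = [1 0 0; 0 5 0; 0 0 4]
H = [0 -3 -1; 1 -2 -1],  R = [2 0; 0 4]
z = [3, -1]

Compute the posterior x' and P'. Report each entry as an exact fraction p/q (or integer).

x̄ = F·x = [1, 2, 3]
P̄ = F·P·Fᵀ + Q = [41 8 -6; 8 37 -8; -6 -8 13]
y = z − H·x̄ = [12, 5]
S = H·P̄·Hᵀ + R = [300 177; 177 154]
K = P̄·Hᵀ·S⁻¹ = [-2753/4957 4162/4957; -5596/14871 277/4957; 2225/14871 -949/4957]
x' = x̄ + K·y = [-7269/4957, -11085/4957, 19026/4957]
P' = (I − K·H)·P̄ = [24661/4957 -2507/4957 13027/4957; -2507/4957 22037/14871 -54919/14871; 13027/4957 -54919/14871 160307/14871]

x' = [-7269/4957, -11085/4957, 19026/4957]
P' = [24661/4957 -2507/4957 13027/4957; -2507/4957 22037/14871 -54919/14871; 13027/4957 -54919/14871 160307/14871]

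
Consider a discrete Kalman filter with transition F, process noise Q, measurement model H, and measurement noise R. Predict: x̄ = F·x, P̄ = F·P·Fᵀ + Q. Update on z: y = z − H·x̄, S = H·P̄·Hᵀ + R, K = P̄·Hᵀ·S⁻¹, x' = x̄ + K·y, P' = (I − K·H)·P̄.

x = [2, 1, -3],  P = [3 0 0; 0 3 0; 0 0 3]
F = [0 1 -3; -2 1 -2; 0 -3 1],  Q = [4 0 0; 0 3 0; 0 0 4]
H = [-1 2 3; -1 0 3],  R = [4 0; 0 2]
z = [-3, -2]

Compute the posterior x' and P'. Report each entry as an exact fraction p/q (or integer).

x̄ = F·x = [10, 3, -6]
P̄ = F·P·Fᵀ + Q = [34 21 -18; 21 30 -15; -18 -15 34]
y = z − H·x̄ = [19, 26]
S = H·P̄·Hᵀ + R = [308 316; 316 450]
K = P̄·Hᵀ·S⁻¹ = [1777/9686 -1571/4843; 4539/9686 -2304/4843; 645/9686 1065/4843]
x' = x̄ + K·y = [293/58, -27/58, 57/58]
P' = (I − K·H)·P̄ = [67285/4843 3348/4843 21381/4843; 3348/4843 6843/4843 -420/4843; 21381/4843 -420/4843 7837/4843]

x' = [293/58, -27/58, 57/58]
P' = [67285/4843 3348/4843 21381/4843; 3348/4843 6843/4843 -420/4843; 21381/4843 -420/4843 7837/4843]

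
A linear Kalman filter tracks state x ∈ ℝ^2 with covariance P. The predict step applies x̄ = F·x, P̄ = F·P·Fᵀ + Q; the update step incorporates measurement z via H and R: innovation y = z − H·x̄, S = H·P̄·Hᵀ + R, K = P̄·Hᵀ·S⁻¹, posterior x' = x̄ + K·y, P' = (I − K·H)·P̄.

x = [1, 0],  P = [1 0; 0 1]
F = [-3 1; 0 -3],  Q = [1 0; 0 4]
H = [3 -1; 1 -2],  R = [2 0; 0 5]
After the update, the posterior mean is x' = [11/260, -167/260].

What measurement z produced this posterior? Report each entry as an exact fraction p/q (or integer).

x̄ = F·x = [-3, 0]
P̄ = F·P·Fᵀ + Q = [11 -3; -3 13]
S = H·P̄·Hᵀ + R = [132 80; 80 80]
K = P̄·Hᵀ·S⁻¹ = [19/52 -159/1040; 7/52 -517/1040]
x' − x̄ = [791/260, -167/260] = K·y
y = (KᵀK)⁻¹·Kᵀ·(x' − x̄) = [10, 4]
z = y + H·x̄ = [10, 4] + [-9, -3] = [1, 1]

z = [1, 1]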